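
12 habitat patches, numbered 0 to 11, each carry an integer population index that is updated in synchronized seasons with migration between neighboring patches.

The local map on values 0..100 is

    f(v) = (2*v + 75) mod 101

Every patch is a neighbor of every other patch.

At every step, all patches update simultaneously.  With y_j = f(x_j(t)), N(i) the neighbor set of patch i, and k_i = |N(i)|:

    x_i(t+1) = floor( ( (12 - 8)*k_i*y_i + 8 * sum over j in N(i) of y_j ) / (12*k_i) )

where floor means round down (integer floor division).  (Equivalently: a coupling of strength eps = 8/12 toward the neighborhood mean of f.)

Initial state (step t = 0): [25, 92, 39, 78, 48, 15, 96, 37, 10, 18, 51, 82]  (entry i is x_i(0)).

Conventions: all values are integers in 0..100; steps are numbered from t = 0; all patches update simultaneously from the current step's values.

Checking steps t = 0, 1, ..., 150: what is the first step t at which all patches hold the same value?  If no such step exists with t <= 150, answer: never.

Answer: never
Key observation: The state at step 11 reappears at step 20 — the system is in a cycle of period 9 from step 11 on.  No step 0..20 is synchronized, and the cycle repeats forever, so no step up to 150 (or ever) has all patches equal.

Derivation:
t=0: [25, 92, 39, 78, 48, 15, 96, 37, 10, 18, 51, 82]  (not all equal)
t=1: [40, 49, 48, 42, 53, 35, 52, 47, 60, 37, 55, 44]  (not all equal)
t=2: [63, 68, 68, 65, 71, 61, 70, 67, 74, 62, 72, 66]  (not all equal)
t=3: [51, 26, 26, 24, 27, 50, 27, 25, 29, 50, 28, 25]  (not all equal)
t=4: [48, 35, 35, 34, 35, 48, 35, 34, 36, 48, 36, 34]  (not all equal)
t=5: [55, 48, 48, 48, 48, 55, 48, 48, 49, 55, 49, 48]  (not all equal)
t=6: [76, 72, 72, 72, 72, 76, 72, 72, 73, 76, 73, 72]  (not all equal)
t=7: [20, 18, 18, 18, 18, 20, 18, 18, 19, 20, 19, 18]  (not all equal)
t=8: [12, 10, 10, 10, 10, 12, 10, 10, 11, 12, 11, 10]  (not all equal)
t=9: [97, 95, 95, 95, 95, 97, 95, 95, 96, 97, 96, 95]  (not all equal)
t=10: [65, 63, 63, 63, 63, 65, 63, 63, 64, 65, 64, 63]  (not all equal)
t=11: [43, 70, 70, 70, 70, 43, 70, 70, 43, 43, 43, 70]  (not all equal)
t=12: [40, 27, 27, 27, 27, 40, 27, 27, 40, 40, 40, 27]  (not all equal)
t=13: [42, 35, 35, 35, 35, 42, 35, 35, 42, 42, 42, 35]  (not all equal)
t=14: [52, 48, 48, 48, 48, 52, 48, 48, 52, 52, 52, 48]  (not all equal)
t=15: [74, 72, 72, 72, 72, 74, 72, 72, 74, 74, 74, 72]  (not all equal)
t=16: [19, 18, 18, 18, 18, 19, 18, 18, 19, 19, 19, 18]  (not all equal)
t=17: [11, 10, 10, 10, 10, 11, 10, 10, 11, 11, 11, 10]  (not all equal)
t=18: [96, 95, 95, 95, 95, 96, 95, 95, 96, 96, 96, 95]  (not all equal)
t=19: [64, 63, 63, 63, 63, 64, 63, 63, 64, 64, 64, 63]  (not all equal)
t=20: [43, 70, 70, 70, 70, 43, 70, 70, 43, 43, 43, 70]  (not all equal)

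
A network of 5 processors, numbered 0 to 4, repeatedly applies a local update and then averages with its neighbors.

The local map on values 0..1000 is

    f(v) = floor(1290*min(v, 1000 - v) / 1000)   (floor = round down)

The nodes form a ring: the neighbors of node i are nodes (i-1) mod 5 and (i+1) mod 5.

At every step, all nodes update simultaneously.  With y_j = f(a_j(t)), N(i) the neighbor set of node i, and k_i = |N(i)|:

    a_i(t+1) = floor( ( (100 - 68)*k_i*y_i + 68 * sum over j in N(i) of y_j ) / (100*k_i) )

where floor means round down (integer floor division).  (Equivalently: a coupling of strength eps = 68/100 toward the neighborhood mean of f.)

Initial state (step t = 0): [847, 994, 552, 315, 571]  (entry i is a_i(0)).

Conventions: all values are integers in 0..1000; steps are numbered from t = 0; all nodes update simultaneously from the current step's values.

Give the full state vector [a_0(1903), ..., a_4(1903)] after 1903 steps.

Answer: [514, 514, 514, 514, 514]
Key observation: The state at step 32, [626, 626, 626, 626, 626], reappears at step 44: the system is in a cycle of period 12 from step 32 on.  Therefore the state at step 1903 equals the state at step 32 + ((1903 - 32) mod 12) = 43, which is [514, 514, 514, 514, 514].

Derivation:
t=0: [847, 994, 552, 315, 571]
t=1: [253, 265, 325, 514, 381]
t=2: [387, 362, 462, 509, 480]
t=3: [528, 521, 564, 615, 582]
t=4: [587, 595, 558, 533, 547]
t=5: [546, 541, 564, 585, 572]
t=6: [576, 579, 563, 549, 557]
t=7: [553, 550, 562, 571, 565]
t=8: [572, 573, 566, 559, 563]
t=9: [555, 553, 559, 563, 560]
t=10: [572, 572, 569, 566, 568]
t=11: [553, 553, 555, 556, 555]
t=12: [575, 575, 574, 573, 574]
t=13: [548, 548, 549, 549, 549]
t=14: [582, 582, 581, 581, 581]
t=15: [539, 539, 539, 540, 539]
t=16: [594, 594, 593, 593, 593]
t=17: [523, 523, 524, 525, 524]
t=18: [614, 614, 613, 613, 613]
t=19: [497, 497, 498, 499, 498]
t=20: [641, 641, 642, 642, 642]
t=21: [462, 462, 461, 461, 461]
t=22: [594, 594, 594, 594, 594]
t=23: [523, 523, 523, 523, 523]
t=24: [615, 615, 615, 615, 615]
t=25: [496, 496, 496, 496, 496]
t=26: [639, 639, 639, 639, 639]
t=27: [465, 465, 465, 465, 465]
t=28: [599, 599, 599, 599, 599]
t=29: [517, 517, 517, 517, 517]
t=30: [623, 623, 623, 623, 623]
t=31: [486, 486, 486, 486, 486]
t=32: [626, 626, 626, 626, 626]
t=33: [482, 482, 482, 482, 482]
t=34: [621, 621, 621, 621, 621]
t=35: [488, 488, 488, 488, 488]
t=36: [629, 629, 629, 629, 629]
t=37: [478, 478, 478, 478, 478]
t=38: [616, 616, 616, 616, 616]
t=39: [495, 495, 495, 495, 495]
t=40: [638, 638, 638, 638, 638]
t=41: [466, 466, 466, 466, 466]
t=42: [601, 601, 601, 601, 601]
t=43: [514, 514, 514, 514, 514]
t=44: [626, 626, 626, 626, 626]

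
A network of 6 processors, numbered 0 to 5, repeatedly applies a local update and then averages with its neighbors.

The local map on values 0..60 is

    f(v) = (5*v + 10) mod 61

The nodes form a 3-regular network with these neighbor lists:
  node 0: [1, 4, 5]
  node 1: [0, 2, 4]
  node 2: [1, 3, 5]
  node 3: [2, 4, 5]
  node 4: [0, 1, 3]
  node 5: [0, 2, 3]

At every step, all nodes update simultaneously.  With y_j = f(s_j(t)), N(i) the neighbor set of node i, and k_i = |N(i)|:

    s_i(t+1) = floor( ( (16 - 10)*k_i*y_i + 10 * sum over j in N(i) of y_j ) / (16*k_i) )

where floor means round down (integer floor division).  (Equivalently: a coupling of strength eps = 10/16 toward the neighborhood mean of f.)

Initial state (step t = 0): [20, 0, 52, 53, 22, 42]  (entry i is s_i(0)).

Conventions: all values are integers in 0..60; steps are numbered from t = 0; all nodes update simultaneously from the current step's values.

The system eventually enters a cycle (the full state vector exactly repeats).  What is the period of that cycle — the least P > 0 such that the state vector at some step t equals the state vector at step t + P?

Simulating step by step:
t=0: [20, 0, 52, 53, 22, 42]
t=1: [40, 31, 26, 37, 40, 35]
t=2: [25, 31, 18, 14, 27, 12]
t=3: [20, 31, 29, 21, 24, 18]
t=4: [37, 34, 40, 36, 33, 42]
t=5: [35, 40, 31, 27, 35, 23]
t=6: [7, 19, 27, 18, 11, 15]
t=7: [31, 31, 30, 25, 28, 31]
t=8: [39, 38, 34, 27, 31, 35]
t=9: [21, 32, 30, 30, 29, 22]
t=10: [49, 44, 44, 41, 41, 49]
t=11: [22, 36, 36, 30, 30, 22]
t=12: [43, 24, 24, 35, 35, 43]
t=13: [26, 13, 13, 11, 11, 26]
t=14: [14, 12, 12, 9, 9, 14]
t=15: [24, 20, 20, 37, 37, 24]
t=16: [17, 32, 32, 18, 18, 17]
t=17: [37, 43, 43, 39, 39, 37]
t=18: [20, 31, 31, 24, 24, 20]
t=19: [39, 36, 36, 23, 23, 39]
t=20: [14, 9, 9, 7, 7, 14]
t=21: [31, 45, 45, 41, 41, 31]
t=22: [42, 45, 45, 38, 38, 42]
t=23: [35, 41, 41, 28, 28, 35]
t=24: [13, 24, 24, 23, 23, 13]
t=25: [10, 8, 8, 6, 6, 10]
t=26: [53, 50, 50, 46, 46, 53]
t=27: [33, 27, 27, 43, 43, 33]
t=28: [44, 33, 33, 40, 40, 44]
t=29: [44, 46, 46, 36, 36, 44]
t=30: [40, 44, 44, 25, 25, 40]
t=31: [28, 35, 35, 23, 23, 28]
t=32: [17, 7, 7, 8, 8, 17]
t=33: [39, 43, 43, 45, 45, 39]
t=34: [32, 39, 39, 43, 43, 32]
t=35: [41, 31, 31, 39, 39, 41]
t=36: [32, 36, 36, 28, 28, 32]
t=37: [35, 19, 19, 27, 27, 35]
t=38: [15, 30, 30, 23, 23, 15]
t=39: [22, 27, 27, 14, 14, 22]
t=40: [43, 29, 29, 28, 28, 43]
t=41: [37, 33, 33, 31, 31, 37]
t=42: [27, 42, 42, 38, 38, 27]
t=43: [24, 29, 29, 22, 22, 24]
t=44: [23, 33, 33, 42, 42, 23]
t=45: [20, 39, 39, 33, 33, 20]
t=46: [44, 34, 34, 45, 45, 44]
t=47: [50, 54, 54, 52, 52, 50]
t=48: [22, 29, 29, 26, 26, 22]
t=49: [45, 35, 35, 29, 29, 45]
t=50: [37, 18, 18, 30, 30, 37]
t=51: [23, 33, 33, 32, 32, 23]
t=52: [22, 41, 41, 39, 39, 22]
t=53: [45, 35, 35, 31, 31, 45]
t=54: [39, 20, 20, 36, 36, 39]
t=55: [24, 34, 34, 18, 18, 24]
t=56: [24, 43, 43, 36, 36, 24]
t=57: [14, 27, 27, 14, 14, 14]
t=58: [19, 21, 21, 19, 19, 19]
t=59: [46, 49, 49, 46, 46, 46]
t=60: [47, 30, 30, 47, 47, 47]
t=61: [8, 22, 22, 8, 8, 8]
t=62: [51, 55, 55, 51, 51, 51]
t=63: [25, 32, 32, 25, 25, 25]
t=64: [20, 33, 33, 20, 20, 20]
t=65: [49, 51, 51, 49, 49, 49]
t=66: [13, 16, 16, 13, 13, 13]
t=67: [17, 22, 22, 17, 17, 17]
t=68: [39, 48, 48, 39, 39, 39]
t=69: [18, 12, 12, 18, 18, 18]
t=70: [32, 21, 21, 32, 32, 32]
t=71: [49, 51, 51, 49, 49, 49]

Answer: 6
Key observation: The state at step 65, [49, 51, 51, 49, 49, 49], reappears at step 71 — and no state repeats earlier — so the cycle the system enters has period 6.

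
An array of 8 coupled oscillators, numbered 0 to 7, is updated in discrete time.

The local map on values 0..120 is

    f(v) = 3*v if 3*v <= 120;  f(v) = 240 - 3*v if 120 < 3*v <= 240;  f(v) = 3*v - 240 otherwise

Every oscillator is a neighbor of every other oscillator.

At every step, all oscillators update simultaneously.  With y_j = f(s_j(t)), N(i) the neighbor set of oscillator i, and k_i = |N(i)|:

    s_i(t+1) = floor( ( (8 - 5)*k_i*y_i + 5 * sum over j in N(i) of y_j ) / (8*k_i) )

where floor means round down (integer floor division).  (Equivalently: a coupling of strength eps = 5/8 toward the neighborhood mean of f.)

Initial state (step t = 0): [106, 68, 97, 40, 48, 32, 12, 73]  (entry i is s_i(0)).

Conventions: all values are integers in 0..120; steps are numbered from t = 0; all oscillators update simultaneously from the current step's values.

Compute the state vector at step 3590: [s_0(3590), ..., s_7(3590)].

Answer: [84, 84, 84, 84, 85, 85, 84, 83]
Key observation: The state at step 12, [36, 36, 36, 36, 37, 37, 36, 35], reappears at step 16: the system is in a cycle of period 4 from step 12 on.  Therefore the state at step 3590 equals the state at step 12 + ((3590 - 12) mod 4) = 14, which is [84, 84, 84, 84, 85, 85, 84, 83].

Derivation:
t=0: [106, 68, 97, 40, 48, 32, 12, 73]
t=1: [69, 57, 62, 81, 75, 75, 57, 53]
t=2: [39, 49, 45, 31, 34, 34, 49, 53]
t=3: [103, 96, 100, 96, 99, 99, 96, 93]
t=4: [57, 51, 55, 51, 54, 54, 51, 49]
t=5: [78, 83, 79, 83, 80, 80, 83, 84]
t=6: [6, 6, 5, 6, 4, 4, 6, 7]
t=7: [16, 16, 16, 16, 15, 15, 16, 17]
t=8: [47, 47, 47, 47, 46, 46, 47, 48]
t=9: [99, 99, 99, 99, 100, 100, 99, 98]
t=10: [57, 57, 57, 57, 58, 58, 57, 56]
t=11: [68, 68, 68, 68, 67, 67, 68, 69]
t=12: [36, 36, 36, 36, 37, 37, 36, 35]
t=13: [108, 108, 108, 108, 109, 109, 108, 107]
t=14: [84, 84, 84, 84, 85, 85, 84, 83]
t=15: [12, 12, 12, 12, 13, 13, 12, 11]
t=16: [36, 36, 36, 36, 37, 37, 36, 35]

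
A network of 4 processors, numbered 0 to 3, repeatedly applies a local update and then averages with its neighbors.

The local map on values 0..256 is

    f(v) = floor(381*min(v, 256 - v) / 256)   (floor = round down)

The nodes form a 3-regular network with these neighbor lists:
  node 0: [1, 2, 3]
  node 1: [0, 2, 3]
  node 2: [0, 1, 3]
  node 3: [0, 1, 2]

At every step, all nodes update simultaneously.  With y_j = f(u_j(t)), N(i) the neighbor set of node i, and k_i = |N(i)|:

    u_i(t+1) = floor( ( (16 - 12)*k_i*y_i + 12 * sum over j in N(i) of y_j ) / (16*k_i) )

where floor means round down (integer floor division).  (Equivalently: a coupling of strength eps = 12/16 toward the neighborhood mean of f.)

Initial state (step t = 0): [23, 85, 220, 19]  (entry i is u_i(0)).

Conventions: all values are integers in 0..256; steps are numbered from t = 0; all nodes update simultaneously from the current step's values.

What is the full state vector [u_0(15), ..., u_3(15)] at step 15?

Simulating step by step:
t=0: [23, 85, 220, 19]
t=1: [60, 60, 60, 60]
t=2: [89, 89, 89, 89]
t=3: [132, 132, 132, 132]
t=4: [184, 184, 184, 184]
t=5: [107, 107, 107, 107]
t=6: [159, 159, 159, 159]
t=7: [144, 144, 144, 144]
t=8: [166, 166, 166, 166]
t=9: [133, 133, 133, 133]
t=10: [183, 183, 183, 183]
t=11: [108, 108, 108, 108]
t=12: [160, 160, 160, 160]
t=13: [142, 142, 142, 142]
t=14: [169, 169, 169, 169]
t=15: [129, 129, 129, 129]

Answer: [129, 129, 129, 129]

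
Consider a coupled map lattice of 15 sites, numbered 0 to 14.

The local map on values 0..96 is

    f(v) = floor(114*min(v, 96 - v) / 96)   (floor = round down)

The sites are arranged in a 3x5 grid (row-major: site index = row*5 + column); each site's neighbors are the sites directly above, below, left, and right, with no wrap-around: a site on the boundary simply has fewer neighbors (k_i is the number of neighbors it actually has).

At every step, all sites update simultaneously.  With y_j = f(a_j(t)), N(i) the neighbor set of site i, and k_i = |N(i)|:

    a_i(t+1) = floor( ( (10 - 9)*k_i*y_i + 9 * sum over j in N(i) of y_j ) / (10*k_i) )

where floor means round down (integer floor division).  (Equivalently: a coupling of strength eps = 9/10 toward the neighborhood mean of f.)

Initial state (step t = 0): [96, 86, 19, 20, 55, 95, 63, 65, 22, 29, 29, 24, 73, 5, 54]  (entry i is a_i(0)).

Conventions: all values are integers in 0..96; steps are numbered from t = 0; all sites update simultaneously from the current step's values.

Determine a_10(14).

Answer: a_10(14) = 51

Derivation:
t=0: [96, 86, 19, 20, 55, 95, 63, 65, 22, 29, 29, 24, 73, 5, 54]
t=1: [5, 19, 23, 31, 30, 22, 21, 29, 24, 40, 16, 32, 23, 31, 22]
t=2: [22, 19, 30, 30, 40, 17, 29, 27, 37, 31, 30, 24, 35, 27, 39]
t=3: [21, 30, 30, 41, 36, 30, 26, 37, 34, 44, 25, 35, 31, 42, 35]
t=4: [33, 30, 41, 39, 49, 28, 37, 36, 47, 42, 37, 32, 43, 40, 49]
t=5: [34, 42, 41, 52, 48, 40, 37, 48, 46, 54, 36, 44, 43, 53, 48]
t=6: [47, 44, 52, 52, 51, 42, 50, 49, 52, 55, 48, 46, 53, 53, 50]
t=7: [50, 53, 52, 52, 50, 54, 52, 52, 51, 52, 52, 54, 53, 52, 49]
t=8: [50, 52, 51, 52, 52, 52, 50, 52, 52, 53, 49, 51, 51, 52, 52]
t=9: [52, 53, 52, 52, 51, 54, 52, 52, 51, 51, 52, 53, 52, 52, 51]
t=10: [50, 51, 51, 52, 52, 51, 50, 52, 52, 53, 50, 51, 51, 52, 52]
t=11: [53, 53, 52, 52, 51, 53, 52, 52, 51, 51, 53, 53, 52, 52, 51]
t=12: [51, 51, 51, 52, 52, 51, 51, 52, 52, 53, 51, 51, 51, 52, 52]
t=13: [53, 53, 52, 52, 51, 53, 52, 52, 51, 51, 53, 53, 52, 52, 51]
t=14: [51, 51, 51, 52, 52, 51, 51, 52, 52, 53, 51, 51, 51, 52, 52]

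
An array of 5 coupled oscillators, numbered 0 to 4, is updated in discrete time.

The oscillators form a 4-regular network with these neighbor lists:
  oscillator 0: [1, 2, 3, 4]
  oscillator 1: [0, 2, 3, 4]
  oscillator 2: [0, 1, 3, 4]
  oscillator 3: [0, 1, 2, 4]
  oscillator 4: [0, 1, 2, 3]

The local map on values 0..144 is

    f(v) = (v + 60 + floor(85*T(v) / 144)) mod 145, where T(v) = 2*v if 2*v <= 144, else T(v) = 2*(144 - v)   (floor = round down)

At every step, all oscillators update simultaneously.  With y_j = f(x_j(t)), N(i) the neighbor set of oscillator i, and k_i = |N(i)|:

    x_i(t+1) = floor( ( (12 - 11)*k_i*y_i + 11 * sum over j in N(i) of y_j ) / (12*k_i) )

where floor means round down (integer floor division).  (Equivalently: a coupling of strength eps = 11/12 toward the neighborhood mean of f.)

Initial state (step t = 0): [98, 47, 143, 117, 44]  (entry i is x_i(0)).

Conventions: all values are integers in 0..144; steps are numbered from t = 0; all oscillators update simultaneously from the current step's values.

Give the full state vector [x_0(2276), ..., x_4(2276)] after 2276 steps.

Answer: [65, 65, 65, 65, 65]
Key observation: The state at step 4, [71, 71, 71, 71, 71], reappears at step 14: the system is in a cycle of period 10 from step 4 on.  Therefore the state at step 2276 equals the state at step 4 + ((2276 - 4) mod 10) = 6, which is [65, 65, 65, 65, 65].

Derivation:
t=0: [98, 47, 143, 117, 44]
t=1: [39, 47, 40, 40, 48]
t=2: [9, 6, 8, 8, 6]
t=3: [75, 76, 75, 75, 76]
t=4: [71, 71, 71, 71, 71]
t=5: [69, 69, 69, 69, 69]
t=6: [65, 65, 65, 65, 65]
t=7: [56, 56, 56, 56, 56]
t=8: [37, 37, 37, 37, 37]
t=9: [140, 140, 140, 140, 140]
t=10: [59, 59, 59, 59, 59]
t=11: [43, 43, 43, 43, 43]
t=12: [8, 8, 8, 8, 8]
t=13: [77, 77, 77, 77, 77]
t=14: [71, 71, 71, 71, 71]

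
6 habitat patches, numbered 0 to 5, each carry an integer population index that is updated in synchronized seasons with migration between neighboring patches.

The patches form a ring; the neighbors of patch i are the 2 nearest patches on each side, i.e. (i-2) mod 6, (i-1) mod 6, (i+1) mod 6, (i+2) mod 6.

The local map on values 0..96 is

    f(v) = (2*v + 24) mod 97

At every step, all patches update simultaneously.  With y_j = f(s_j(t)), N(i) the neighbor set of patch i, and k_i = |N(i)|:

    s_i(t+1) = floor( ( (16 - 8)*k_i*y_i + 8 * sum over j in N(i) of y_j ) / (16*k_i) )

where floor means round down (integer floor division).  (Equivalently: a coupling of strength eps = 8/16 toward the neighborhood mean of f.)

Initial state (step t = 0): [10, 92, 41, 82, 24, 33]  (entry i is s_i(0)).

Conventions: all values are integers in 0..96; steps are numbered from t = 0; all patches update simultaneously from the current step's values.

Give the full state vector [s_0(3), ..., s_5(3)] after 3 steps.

Simulating step by step:
t=0: [10, 92, 41, 82, 24, 33]
t=1: [45, 36, 32, 68, 65, 72]
t=2: [47, 77, 73, 70, 58, 64]
t=3: [42, 67, 63, 65, 48, 54]

Answer: [42, 67, 63, 65, 48, 54]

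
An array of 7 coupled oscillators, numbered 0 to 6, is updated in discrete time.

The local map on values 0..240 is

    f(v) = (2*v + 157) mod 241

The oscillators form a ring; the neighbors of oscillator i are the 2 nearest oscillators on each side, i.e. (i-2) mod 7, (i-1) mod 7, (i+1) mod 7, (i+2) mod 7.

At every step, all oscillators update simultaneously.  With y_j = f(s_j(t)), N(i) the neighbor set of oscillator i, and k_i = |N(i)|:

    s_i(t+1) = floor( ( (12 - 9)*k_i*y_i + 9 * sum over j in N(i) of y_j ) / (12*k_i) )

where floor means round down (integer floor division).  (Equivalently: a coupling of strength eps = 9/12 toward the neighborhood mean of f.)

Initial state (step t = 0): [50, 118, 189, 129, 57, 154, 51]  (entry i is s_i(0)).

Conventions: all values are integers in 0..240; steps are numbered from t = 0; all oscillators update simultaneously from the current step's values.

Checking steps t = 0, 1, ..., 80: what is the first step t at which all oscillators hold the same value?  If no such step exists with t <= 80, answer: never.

Simulating step by step:
t=0: [50, 118, 189, 129, 57, 154, 51]  (not all equal)
t=1: [87, 86, 83, 129, 95, 100, 83]  (not all equal)
t=2: [91, 102, 106, 117, 111, 113, 95]  (not all equal)
t=3: [117, 120, 126, 136, 133, 127, 119]  (not all equal)
t=4: [159, 162, 168, 173, 173, 168, 161]  (not all equal)
t=5: [152, 154, 99, 58, 57, 99, 154]  (not all equal)
t=6: [181, 166, 123, 98, 98, 123, 166]  (not all equal)
t=7: [72, 61, 90, 111, 111, 90, 61]  (not all equal)
t=8: [65, 71, 94, 103, 103, 94, 71]  (not all equal)
t=9: [72, 76, 91, 103, 103, 91, 76]  (not all equal)
t=10: [77, 82, 94, 102, 102, 94, 82]  (not all equal)
t=11: [86, 90, 99, 106, 106, 99, 90]  (not all equal)
t=12: [100, 103, 111, 116, 116, 111, 103]  (not all equal)
t=13: [126, 128, 134, 139, 139, 134, 128]  (not all equal)
t=14: [175, 177, 182, 186, 186, 182, 177]  (not all equal)
t=15: [31, 33, 37, 40, 40, 37, 33]  (not all equal)
t=16: [225, 226, 229, 232, 232, 229, 226]  (not all equal)
t=17: [128, 130, 132, 134, 134, 132, 130]  (not all equal)
t=18: [176, 177, 179, 181, 181, 179, 177]  (not all equal)
t=19: [30, 30, 32, 34, 34, 32, 30]  (not all equal)
t=20: [218, 219, 221, 222, 222, 221, 219]  (not all equal)
t=21: [114, 114, 115, 117, 117, 115, 114]  (not all equal)
t=22: [144, 145, 146, 147, 147, 146, 145]  (not all equal)
t=23: [206, 206, 207, 208, 208, 207, 206]  (not all equal)
t=24: [87, 88, 89, 89, 89, 89, 88]  (not all equal)
t=25: [92, 92, 92, 93, 93, 92, 92]  (not all equal)
t=26: [100, 100, 100, 100, 100, 100, 100]  (all equal)

Answer: 26
Key observation: Synchronization is absorbing here: once all oscillators are equal they stay equal, and step 26 is the first all-equal step.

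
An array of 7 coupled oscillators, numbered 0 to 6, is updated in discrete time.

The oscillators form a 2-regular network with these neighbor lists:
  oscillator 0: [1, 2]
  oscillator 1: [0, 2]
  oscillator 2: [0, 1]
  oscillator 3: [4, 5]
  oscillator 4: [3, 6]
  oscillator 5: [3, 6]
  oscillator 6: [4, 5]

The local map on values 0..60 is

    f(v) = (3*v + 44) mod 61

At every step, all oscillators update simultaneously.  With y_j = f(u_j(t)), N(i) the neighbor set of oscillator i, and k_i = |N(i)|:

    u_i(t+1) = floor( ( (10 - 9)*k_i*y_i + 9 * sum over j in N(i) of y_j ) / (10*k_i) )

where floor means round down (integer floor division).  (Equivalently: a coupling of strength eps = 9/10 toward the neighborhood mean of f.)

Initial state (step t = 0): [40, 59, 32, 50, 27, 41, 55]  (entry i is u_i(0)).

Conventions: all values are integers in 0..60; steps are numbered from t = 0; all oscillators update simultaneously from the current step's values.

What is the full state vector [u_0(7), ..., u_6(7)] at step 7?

Simulating step by step:
t=0: [40, 59, 32, 50, 27, 41, 55]
t=1: [29, 30, 37, 22, 16, 21, 24]
t=2: [21, 20, 12, 39, 49, 51, 40]
t=3: [32, 33, 41, 13, 37, 37, 14]
t=4: [31, 30, 22, 31, 24, 24, 32]
t=5: [28, 30, 17, 51, 20, 20, 51]
t=6: [21, 19, 11, 40, 16, 16, 40]
t=7: [29, 31, 40, 32, 40, 40, 32]

Answer: [29, 31, 40, 32, 40, 40, 32]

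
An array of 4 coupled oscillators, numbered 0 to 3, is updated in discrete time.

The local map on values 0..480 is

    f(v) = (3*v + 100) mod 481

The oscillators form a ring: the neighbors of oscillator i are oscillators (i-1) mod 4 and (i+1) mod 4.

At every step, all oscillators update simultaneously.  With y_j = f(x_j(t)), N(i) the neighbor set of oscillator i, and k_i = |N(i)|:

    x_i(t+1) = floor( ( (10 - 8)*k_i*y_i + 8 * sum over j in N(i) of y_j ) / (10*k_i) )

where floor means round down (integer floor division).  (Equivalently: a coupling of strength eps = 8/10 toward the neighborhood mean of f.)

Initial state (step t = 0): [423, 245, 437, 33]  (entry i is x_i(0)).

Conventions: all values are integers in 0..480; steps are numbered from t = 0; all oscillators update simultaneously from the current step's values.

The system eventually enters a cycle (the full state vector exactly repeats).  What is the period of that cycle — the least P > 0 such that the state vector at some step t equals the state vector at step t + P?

Answer: 18
Key observation: The state at step 95, [263, 263, 263, 263], reappears at step 113 — and no state repeats earlier — so the cycle the system enters has period 18.

Derivation:
t=0: [423, 245, 437, 33]
t=1: [302, 413, 311, 382]
t=2: [273, 121, 278, 102]
t=3: [435, 449, 438, 437]
t=4: [269, 358, 271, 447]
t=5: [361, 385, 362, 439]
t=6: [343, 236, 344, 269]
t=7: [334, 200, 335, 220]
t=8: [227, 157, 227, 169]
t=9: [146, 258, 146, 265]
t=10: [334, 124, 334, 128]
t=11: [218, 206, 218, 112]
t=12: [323, 265, 323, 305]
t=13: [208, 168, 208, 96]
t=14: [253, 219, 253, 272]
t=15: [360, 357, 360, 389]
t=16: [249, 216, 249, 235]
t=17: [309, 346, 309, 357]
t=18: [167, 87, 167, 93]
t=19: [320, 168, 320, 171]
t=20: [121, 103, 121, 104]
t=21: [421, 452, 421, 452]
t=22: [90, 323, 90, 323]
t=23: [159, 317, 159, 317]
t=24: [90, 94, 90, 94]
t=25: [379, 372, 379, 372]
t=26: [258, 270, 258, 270]
t=27: [421, 400, 421, 400]
t=28: [350, 388, 350, 388]
t=29: [279, 210, 279, 210]
t=30: [290, 414, 290, 414]
t=31: [305, 82, 305, 82]
t=32: [287, 111, 287, 111]
t=33: [442, 470, 442, 470]
t=34: [146, 384, 146, 384]
t=35: [243, 103, 243, 103]
t=36: [396, 360, 396, 360]
t=37: [239, 304, 239, 304]
t=38: [107, 278, 107, 278]
t=39: [446, 427, 446, 427]
t=40: [430, 464, 430, 464]
t=41: [124, 352, 124, 352]
t=42: [249, 416, 249, 416]
t=43: [382, 370, 382, 370]
t=44: [255, 276, 255, 276]
t=45: [434, 396, 434, 396]
t=46: [348, 417, 348, 417]
t=47: [347, 223, 347, 223]
t=48: [266, 200, 266, 200]
t=49: [258, 377, 258, 377]
t=50: [293, 368, 293, 368]
t=51: [197, 62, 197, 62]
t=52: [270, 225, 270, 225]
t=53: [321, 402, 321, 402]
t=54: [295, 149, 295, 149]
t=55: [57, 31, 57, 31]
t=56: [208, 255, 208, 255]
t=57: [355, 271, 355, 271]
t=58: [386, 248, 386, 248]
t=59: [349, 309, 349, 309]
t=60: [89, 161, 89, 161]
t=61: [155, 314, 155, 314]
t=62: [80, 83, 80, 83]
t=63: [347, 341, 347, 341]
t=64: [164, 175, 164, 175]
t=65: [137, 117, 137, 117]
t=66: [366, 114, 366, 114]
t=67: [400, 277, 400, 277]
t=68: [427, 360, 427, 360]
t=69: [258, 378, 258, 378]
t=70: [296, 368, 296, 368]
t=71: [198, 69, 198, 69]
t=72: [288, 231, 288, 231]
t=73: [250, 64, 250, 64]
t=74: [307, 353, 307, 353]
t=75: [169, 86, 169, 86]
t=76: [311, 172, 311, 172]
t=77: [122, 83, 122, 83]
t=78: [372, 442, 372, 442]
t=79: [422, 296, 422, 296]
t=80: [101, 328, 101, 328]
t=81: [178, 346, 178, 346]
t=82: [171, 157, 171, 157]
t=83: [98, 123, 98, 123]
t=84: [454, 409, 454, 409]
t=85: [295, 88, 295, 88]
t=86: [295, 91, 295, 91]
t=87: [303, 93, 303, 93]
t=88: [312, 113, 312, 113]
t=89: [366, 147, 366, 147]
t=90: [95, 200, 95, 200]
t=91: [252, 351, 252, 351]
t=92: [227, 338, 227, 338]
t=93: [181, 270, 181, 270]
t=94: [375, 215, 375, 215]
t=95: [263, 263, 263, 263]
t=96: [408, 408, 408, 408]
t=97: [362, 362, 362, 362]
t=98: [224, 224, 224, 224]
t=99: [291, 291, 291, 291]
t=100: [11, 11, 11, 11]
t=101: [133, 133, 133, 133]
t=102: [18, 18, 18, 18]
t=103: [154, 154, 154, 154]
t=104: [81, 81, 81, 81]
t=105: [343, 343, 343, 343]
t=106: [167, 167, 167, 167]
t=107: [120, 120, 120, 120]
t=108: [460, 460, 460, 460]
t=109: [37, 37, 37, 37]
t=110: [211, 211, 211, 211]
t=111: [252, 252, 252, 252]
t=112: [375, 375, 375, 375]
t=113: [263, 263, 263, 263]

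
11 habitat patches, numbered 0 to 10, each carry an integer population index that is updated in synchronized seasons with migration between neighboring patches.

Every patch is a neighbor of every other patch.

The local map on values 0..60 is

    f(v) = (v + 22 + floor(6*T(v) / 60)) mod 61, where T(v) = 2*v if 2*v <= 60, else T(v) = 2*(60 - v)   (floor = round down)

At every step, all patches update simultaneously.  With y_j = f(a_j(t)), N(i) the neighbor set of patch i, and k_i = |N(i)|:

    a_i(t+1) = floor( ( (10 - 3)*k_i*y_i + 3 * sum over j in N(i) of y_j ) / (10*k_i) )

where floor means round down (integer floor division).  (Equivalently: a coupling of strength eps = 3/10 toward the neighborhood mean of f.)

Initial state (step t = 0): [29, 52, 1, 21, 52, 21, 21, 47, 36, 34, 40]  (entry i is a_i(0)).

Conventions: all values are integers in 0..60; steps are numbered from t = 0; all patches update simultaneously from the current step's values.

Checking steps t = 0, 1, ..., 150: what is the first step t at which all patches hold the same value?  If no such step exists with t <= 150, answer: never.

Answer: never
Key observation: The state at step 29 reappears at step 34 — the system is in a cycle of period 5 from step 29 on.  No step 0..34 is synchronized, and the cycle repeats forever, so no step up to 150 (or ever) has all patches equal.

Derivation:
t=0: [29, 52, 1, 21, 52, 21, 21, 47, 36, 34, 40]  (not all equal)
t=1: [45, 17, 23, 39, 17, 39, 39, 14, 8, 7, 11]  (not all equal)
t=2: [14, 36, 41, 11, 36, 11, 11, 34, 29, 28, 32]  (not all equal)
t=3: [35, 10, 12, 33, 10, 33, 33, 9, 47, 46, 49]  (not all equal)
t=4: [11, 33, 34, 50, 33, 50, 50, 31, 17, 16, 18]  (not all equal)
t=5: [34, 51, 11, 20, 51, 20, 20, 50, 39, 38, 40]  (not all equal)
t=6: [6, 15, 30, 37, 15, 37, 37, 15, 9, 8, 10]  (not all equal)
t=7: [28, 36, 48, 10, 36, 10, 10, 36, 30, 30, 32]  (not all equal)
t=8: [47, 11, 17, 33, 11, 33, 33, 11, 49, 49, 49]  (not all equal)
t=9: [17, 34, 39, 51, 34, 51, 51, 34, 19, 19, 19]  (not all equal)
t=10: [34, 6, 9, 15, 6, 15, 15, 6, 35, 35, 35]  (not all equal)
t=11: [7, 26, 28, 34, 26, 34, 34, 26, 7, 7, 7]  (not all equal)
t=12: [30, 45, 46, 10, 45, 10, 10, 45, 30, 30, 30]  (not all equal)
t=13: [49, 17, 17, 33, 17, 33, 33, 17, 49, 49, 49]  (not all equal)
t=14: [19, 40, 40, 52, 40, 52, 52, 40, 19, 19, 19]  (not all equal)
t=15: [36, 10, 10, 16, 10, 16, 16, 10, 36, 36, 36]  (not all equal)
t=16: [8, 30, 30, 35, 30, 35, 35, 30, 8, 8, 8]  (not all equal)
t=17: [31, 49, 49, 11, 49, 11, 11, 49, 31, 31, 31]  (not all equal)
t=18: [50, 19, 19, 35, 19, 35, 35, 19, 50, 50, 50]  (not all equal)
t=19: [15, 36, 36, 7, 36, 7, 7, 36, 15, 15, 15]  (not all equal)
t=20: [34, 8, 8, 27, 8, 27, 27, 8, 34, 34, 34]  (not all equal)
t=21: [8, 29, 29, 44, 29, 44, 44, 29, 8, 8, 8]  (not all equal)
t=22: [31, 48, 48, 16, 48, 16, 16, 48, 31, 31, 31]  (not all equal)
t=23: [50, 19, 19, 39, 19, 39, 39, 19, 50, 50, 50]  (not all equal)
t=24: [15, 36, 36, 9, 36, 9, 9, 36, 15, 15, 15]  (not all equal)
t=25: [34, 8, 8, 29, 8, 29, 29, 8, 34, 34, 34]  (not all equal)
t=26: [8, 29, 29, 46, 29, 46, 46, 29, 8, 8, 8]  (not all equal)
t=27: [32, 48, 48, 17, 48, 17, 17, 48, 32, 32, 32]  (not all equal)
t=28: [51, 19, 19, 40, 19, 40, 40, 19, 51, 51, 51]  (not all equal)
t=29: [16, 36, 36, 10, 36, 10, 10, 36, 16, 16, 16]  (not all equal)
t=30: [35, 8, 8, 30, 8, 30, 30, 8, 35, 35, 35]  (not all equal)
t=31: [9, 29, 29, 47, 29, 47, 47, 29, 9, 9, 9]  (not all equal)
t=32: [32, 48, 48, 18, 48, 18, 18, 48, 32, 32, 32]  (not all equal)
t=33: [51, 19, 19, 41, 19, 41, 41, 19, 51, 51, 51]  (not all equal)
t=34: [16, 36, 36, 10, 36, 10, 10, 36, 16, 16, 16]  (not all equal)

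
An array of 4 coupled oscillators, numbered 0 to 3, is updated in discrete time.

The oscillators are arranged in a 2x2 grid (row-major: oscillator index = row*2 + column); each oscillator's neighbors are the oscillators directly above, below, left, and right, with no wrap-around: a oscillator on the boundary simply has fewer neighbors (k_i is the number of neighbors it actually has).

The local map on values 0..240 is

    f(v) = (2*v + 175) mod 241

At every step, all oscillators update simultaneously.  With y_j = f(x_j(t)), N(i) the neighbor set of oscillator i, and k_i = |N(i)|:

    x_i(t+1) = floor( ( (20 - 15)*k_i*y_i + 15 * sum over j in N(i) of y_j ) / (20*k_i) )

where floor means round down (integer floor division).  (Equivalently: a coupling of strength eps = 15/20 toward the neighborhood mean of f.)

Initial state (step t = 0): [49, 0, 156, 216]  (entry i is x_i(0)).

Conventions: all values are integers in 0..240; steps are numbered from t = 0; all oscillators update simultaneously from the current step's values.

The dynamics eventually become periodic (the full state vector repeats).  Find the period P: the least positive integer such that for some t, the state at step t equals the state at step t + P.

Simulating step by step:
t=0: [49, 0, 156, 216]
t=1: [75, 102, 60, 98]
t=2: [93, 114, 93, 104]
t=3: [135, 138, 128, 141]
t=4: [201, 210, 205, 204]
t=5: [104, 101, 99, 106]
t=6: [136, 142, 141, 137]
t=7: [214, 209, 209, 214]
t=8: [113, 118, 118, 113]
t=9: [167, 162, 162, 167]
t=10: [19, 24, 24, 19]
t=11: [220, 215, 215, 220]
t=12: [125, 130, 130, 125]
t=13: [191, 186, 186, 191]
t=14: [67, 72, 72, 67]
t=15: [75, 70, 70, 75]
t=16: [76, 81, 81, 76]
t=17: [93, 88, 88, 93]
t=18: [112, 117, 117, 112]
t=19: [165, 160, 160, 165]
t=20: [15, 20, 20, 15]
t=21: [212, 207, 207, 212]
t=22: [109, 114, 114, 109]
t=23: [159, 154, 154, 159]
t=24: [3, 8, 8, 3]
t=25: [188, 183, 183, 188]
t=26: [61, 66, 66, 61]
t=27: [63, 58, 58, 63]
t=28: [52, 57, 57, 52]
t=29: [45, 40, 40, 45]
t=30: [16, 21, 21, 16]
t=31: [214, 209, 209, 214]

Answer: 24
Key observation: The state at step 7, [214, 209, 209, 214], reappears at step 31 — and no state repeats earlier — so the cycle the system enters has period 24.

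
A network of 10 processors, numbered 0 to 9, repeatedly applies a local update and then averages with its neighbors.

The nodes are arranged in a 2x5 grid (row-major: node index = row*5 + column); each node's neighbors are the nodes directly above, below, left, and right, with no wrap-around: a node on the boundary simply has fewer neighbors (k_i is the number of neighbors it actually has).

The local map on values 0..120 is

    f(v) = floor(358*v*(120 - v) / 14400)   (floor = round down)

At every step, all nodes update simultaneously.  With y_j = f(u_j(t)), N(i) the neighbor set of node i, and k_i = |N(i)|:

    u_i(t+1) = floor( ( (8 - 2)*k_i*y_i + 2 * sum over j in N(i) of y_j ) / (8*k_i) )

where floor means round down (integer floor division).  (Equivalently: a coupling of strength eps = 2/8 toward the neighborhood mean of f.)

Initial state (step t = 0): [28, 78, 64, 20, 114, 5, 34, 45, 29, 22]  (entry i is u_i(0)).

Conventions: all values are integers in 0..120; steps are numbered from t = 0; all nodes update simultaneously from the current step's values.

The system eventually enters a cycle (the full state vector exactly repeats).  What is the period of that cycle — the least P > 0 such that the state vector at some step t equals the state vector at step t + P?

Simulating step by step:
t=0: [28, 78, 64, 20, 114, 5, 34, 45, 29, 22]
t=1: [59, 79, 84, 51, 25, 27, 68, 81, 64, 50]
t=2: [84, 80, 76, 83, 66, 68, 83, 79, 87, 83]
t=3: [77, 78, 81, 77, 85, 84, 77, 79, 72, 76]
t=4: [81, 80, 78, 81, 75, 76, 81, 80, 84, 82]
t=5: [78, 79, 80, 78, 81, 81, 78, 78, 75, 77]
t=6: [80, 80, 79, 80, 78, 78, 80, 81, 82, 81]
t=7: [79, 79, 79, 79, 80, 80, 79, 78, 77, 78]
t=8: [79, 80, 80, 80, 79, 79, 80, 80, 81, 80]
t=9: [79, 79, 79, 79, 79, 79, 79, 78, 78, 79]
t=10: [80, 80, 80, 80, 80, 80, 80, 80, 80, 80]
t=11: [79, 79, 79, 79, 79, 79, 79, 79, 79, 79]
t=12: [80, 80, 80, 80, 80, 80, 80, 80, 80, 80]

Answer: 2
Key observation: The state at step 10, [80, 80, 80, 80, 80, 80, 80, 80, 80, 80], reappears at step 12 — and no state repeats earlier — so the cycle the system enters has period 2.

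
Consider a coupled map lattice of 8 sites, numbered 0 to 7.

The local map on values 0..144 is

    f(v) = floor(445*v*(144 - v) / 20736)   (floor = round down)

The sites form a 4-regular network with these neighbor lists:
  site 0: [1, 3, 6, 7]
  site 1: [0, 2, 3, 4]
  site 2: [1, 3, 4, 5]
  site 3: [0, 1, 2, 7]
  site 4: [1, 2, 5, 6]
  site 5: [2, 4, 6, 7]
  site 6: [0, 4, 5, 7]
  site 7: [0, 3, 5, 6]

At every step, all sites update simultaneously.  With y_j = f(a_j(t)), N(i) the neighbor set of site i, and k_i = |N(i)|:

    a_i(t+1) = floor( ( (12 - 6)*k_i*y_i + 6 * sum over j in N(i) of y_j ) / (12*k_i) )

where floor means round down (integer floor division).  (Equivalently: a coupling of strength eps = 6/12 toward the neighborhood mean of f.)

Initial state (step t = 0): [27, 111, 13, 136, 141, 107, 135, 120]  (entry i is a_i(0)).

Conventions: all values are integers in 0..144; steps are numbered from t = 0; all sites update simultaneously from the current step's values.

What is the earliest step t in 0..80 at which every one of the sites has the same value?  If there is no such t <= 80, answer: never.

Simulating step by step:
t=0: [27, 111, 13, 136, 141, 107, 135, 120]  (not all equal)
t=1: [57, 55, 42, 41, 32, 58, 40, 55]  (not all equal)
t=2: [101, 97, 92, 95, 87, 98, 93, 101]  (not all equal)
t=3: [95, 98, 100, 97, 102, 98, 99, 95]  (not all equal)
t=4: [97, 95, 94, 97, 93, 95, 95, 97]  (not all equal)
t=5: [97, 98, 99, 97, 100, 99, 98, 97]  (not all equal)
t=6: [96, 95, 95, 96, 94, 95, 95, 96]  (not all equal)
t=7: [98, 98, 99, 98, 99, 99, 98, 98]  (not all equal)
t=8: [96, 95, 95, 95, 95, 95, 95, 95]  (not all equal)
t=9: [98, 98, 99, 98, 99, 99, 98, 98]  (not all equal)

Answer: never
Key observation: The state at step 7 reappears at step 9 — the system is in a cycle of period 2 from step 7 on.  No step 0..9 is synchronized, and the cycle repeats forever, so no step up to 80 (or ever) has all sites equal.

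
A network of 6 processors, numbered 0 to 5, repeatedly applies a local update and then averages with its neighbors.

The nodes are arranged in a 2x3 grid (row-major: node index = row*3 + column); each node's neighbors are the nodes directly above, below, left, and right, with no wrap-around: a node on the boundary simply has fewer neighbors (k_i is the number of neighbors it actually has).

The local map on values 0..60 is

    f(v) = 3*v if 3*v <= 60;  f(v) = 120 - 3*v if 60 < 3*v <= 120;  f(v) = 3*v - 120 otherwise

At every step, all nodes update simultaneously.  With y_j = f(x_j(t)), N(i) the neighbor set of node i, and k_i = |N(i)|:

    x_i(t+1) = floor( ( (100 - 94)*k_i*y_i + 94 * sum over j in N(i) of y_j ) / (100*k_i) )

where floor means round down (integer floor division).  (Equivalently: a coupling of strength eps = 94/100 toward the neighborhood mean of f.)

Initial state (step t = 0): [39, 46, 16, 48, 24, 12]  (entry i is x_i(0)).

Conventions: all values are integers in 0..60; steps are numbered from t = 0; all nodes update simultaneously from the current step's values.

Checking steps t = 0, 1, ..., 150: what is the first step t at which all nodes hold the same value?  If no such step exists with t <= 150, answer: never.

Simulating step by step:
t=0: [39, 46, 16, 48, 24, 12]  (not all equal)
t=1: [19, 32, 28, 25, 27, 47]  (not all equal)
t=2: [35, 42, 23, 47, 30, 36]  (not all equal)
t=3: [13, 30, 11, 22, 14, 38]  (not all equal)
t=4: [41, 37, 18, 41, 30, 35]  (not all equal)
t=5: [5, 27, 14, 15, 10, 40]  (not all equal)
t=6: [40, 29, 20, 23, 28, 33]  (not all equal)
t=7: [39, 32, 28, 19, 35, 46]  (not all equal)
t=8: [38, 18, 21, 11, 31, 25]  (not all equal)
t=9: [41, 31, 49, 17, 42, 42]  (not all equal)
t=10: [36, 12, 17, 7, 26, 15]  (not all equal)
t=11: [27, 35, 41, 26, 34, 46]  (not all equal)
t=12: [29, 19, 15, 29, 24, 10]  (not all equal)
t=13: [44, 42, 43, 40, 40, 45]  (not all equal)
t=14: [3, 6, 10, 5, 6, 5]  (not all equal)
t=15: [16, 18, 17, 13, 16, 23]  (not all equal)
t=16: [46, 49, 52, 47, 48, 49]  (not all equal)
t=17: [23, 26, 27, 21, 24, 29]  (not all equal)
t=18: [49, 45, 37, 49, 44, 42]  (not all equal)
t=19: [21, 15, 10, 19, 15, 10]  (not all equal)
t=20: [51, 44, 37, 51, 44, 37]  (not all equal)
t=21: [23, 17, 10, 23, 17, 10]  (not all equal)
t=22: [51, 44, 39, 51, 44, 39]  (not all equal)
t=23: [23, 15, 7, 23, 15, 7]  (not all equal)
t=24: [48, 39, 32, 48, 39, 32]  (not all equal)
t=25: [14, 16, 14, 14, 16, 14]  (not all equal)
t=26: [44, 44, 44, 44, 44, 44]  (all equal)

Answer: 26
Key observation: Synchronization is absorbing here: once all nodes are equal they stay equal, and step 26 is the first all-equal step.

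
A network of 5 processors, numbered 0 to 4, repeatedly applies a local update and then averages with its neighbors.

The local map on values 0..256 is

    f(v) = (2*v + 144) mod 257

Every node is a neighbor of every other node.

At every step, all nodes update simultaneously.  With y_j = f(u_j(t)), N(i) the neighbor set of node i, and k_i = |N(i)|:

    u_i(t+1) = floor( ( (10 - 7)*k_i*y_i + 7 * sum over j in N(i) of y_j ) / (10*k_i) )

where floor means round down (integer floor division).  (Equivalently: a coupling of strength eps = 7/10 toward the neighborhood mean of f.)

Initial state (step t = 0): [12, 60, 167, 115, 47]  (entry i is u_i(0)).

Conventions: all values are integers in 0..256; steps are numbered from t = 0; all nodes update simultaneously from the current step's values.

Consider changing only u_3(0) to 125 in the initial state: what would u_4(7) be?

Simulating step by step:
t=0: [12, 60, 167, 125, 47]
t=1: [155, 135, 162, 152, 164]
t=2: [194, 189, 196, 193, 196]
t=3: [17, 16, 17, 17, 17]
t=4: [177, 177, 177, 177, 177]
t=5: [241, 241, 241, 241, 241]
t=6: [112, 112, 112, 112, 112]
t=7: [111, 111, 111, 111, 111]

Answer: u_4(7) = 111
Key observation: This trace re-runs the system from the modified initial state.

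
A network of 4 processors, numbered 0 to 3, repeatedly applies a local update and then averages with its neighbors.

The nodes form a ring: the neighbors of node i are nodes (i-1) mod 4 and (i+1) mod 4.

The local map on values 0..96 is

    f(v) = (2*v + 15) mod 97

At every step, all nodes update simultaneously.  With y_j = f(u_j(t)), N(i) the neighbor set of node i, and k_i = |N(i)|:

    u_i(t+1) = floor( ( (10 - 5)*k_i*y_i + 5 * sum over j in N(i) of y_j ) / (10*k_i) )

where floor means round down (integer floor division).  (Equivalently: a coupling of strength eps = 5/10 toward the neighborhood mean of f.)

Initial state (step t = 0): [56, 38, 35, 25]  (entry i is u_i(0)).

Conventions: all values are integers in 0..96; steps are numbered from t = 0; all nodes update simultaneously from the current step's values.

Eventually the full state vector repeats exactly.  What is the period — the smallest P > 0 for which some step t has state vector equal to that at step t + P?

Answer: 8
Key observation: The state at step 16, [53, 49, 31, 35], reappears at step 24 — and no state repeats earlier — so the cycle the system enters has period 8.

Derivation:
t=0: [56, 38, 35, 25]
t=1: [54, 74, 81, 61]
t=2: [39, 59, 66, 46]
t=3: [58, 53, 36, 40]
t=4: [46, 42, 73, 77]
t=5: [23, 19, 50, 54]
t=6: [50, 46, 28, 32]
t=7: [31, 27, 57, 61]
t=8: [65, 61, 43, 47]
t=9: [37, 33, 15, 19]
t=10: [78, 74, 56, 60]
t=11: [63, 59, 41, 45]
t=12: [33, 29, 11, 15]
t=13: [70, 66, 48, 52]
t=14: [47, 43, 25, 29]
t=15: [25, 21, 51, 55]
t=16: [53, 49, 31, 35]
t=17: [37, 33, 63, 67]
t=18: [77, 73, 55, 59]
t=19: [61, 57, 39, 43]
t=20: [29, 49, 55, 35]
t=21: [61, 33, 39, 67]
t=22: [53, 73, 79, 59]
t=23: [37, 57, 63, 43]
t=24: [53, 49, 31, 35]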